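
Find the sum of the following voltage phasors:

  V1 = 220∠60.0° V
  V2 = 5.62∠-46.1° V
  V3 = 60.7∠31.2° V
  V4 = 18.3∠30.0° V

Step 1 — Convert each phasor to rectangular form:
  V1 = 220·(cos(60.0°) + j·sin(60.0°)) = 110 + j190.5 V
  V2 = 5.62·(cos(-46.1°) + j·sin(-46.1°)) = 3.897 - j4.049 V
  V3 = 60.7·(cos(31.2°) + j·sin(31.2°)) = 51.92 + j31.44 V
  V4 = 18.3·(cos(30.0°) + j·sin(30.0°)) = 15.85 + j9.15 V
Step 2 — Sum components: V_total = 181.7 + j227.1 V.
Step 3 — Convert to polar: |V_total| = 290.8 V, ∠V_total = 51.3°.

V_total = 290.8∠51.3° V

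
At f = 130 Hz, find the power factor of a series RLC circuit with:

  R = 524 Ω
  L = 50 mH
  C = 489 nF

Step 1 — Angular frequency: ω = 2π·f = 2π·130 = 816.8 rad/s.
Step 2 — Component impedances:
  R: Z = R = 524 Ω
  L: Z = jωL = j·816.8·0.05 = 0 + j40.84 Ω
  C: Z = 1/(jωC) = -j/(ω·C) = 0 - j2504 Ω
Step 3 — Series combination: Z_total = R + L + C = 524 - j2463 Ω = 2518∠-78.0° Ω.
Step 4 — Power factor: PF = cos(φ) = Re(Z)/|Z| = 524/2518 = 0.2081.
Step 5 — Type: Im(Z) = -2463 ⇒ leading (phase φ = -78.0°).

PF = 0.2081 (leading, φ = -78.0°)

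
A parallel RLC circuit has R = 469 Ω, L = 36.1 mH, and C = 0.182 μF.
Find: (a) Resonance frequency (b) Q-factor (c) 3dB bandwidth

Step 1 — Resonance: ω₀ = 1/√(LC) = 1/√(0.0361·1.82e-07) = 1.234e+04 rad/s.
Step 2 — f₀ = ω₀/(2π) = 1963 Hz.
Step 3 — Parallel Q: Q = R/(ω₀L) = 469/(1.234e+04·0.0361) = 1.053.
Step 4 — Bandwidth: Δω = ω₀/Q = 1.172e+04 rad/s; BW = Δω/(2π) = 1865 Hz.

(a) f₀ = 1963 Hz  (b) Q = 1.053  (c) BW = 1865 Hz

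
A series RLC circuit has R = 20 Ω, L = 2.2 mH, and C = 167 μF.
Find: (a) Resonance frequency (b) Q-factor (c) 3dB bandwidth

Step 1 — Resonance condition Im(Z)=0 gives ω₀ = 1/√(LC).
Step 2 — ω₀ = 1/√(0.0022·0.000167) = 1650 rad/s.
Step 3 — f₀ = ω₀/(2π) = 262.6 Hz.
Step 4 — Series Q: Q = ω₀L/R = 1650·0.0022/20 = 0.1815.
Step 5 — 3dB bandwidth: Δω = ω₀/Q = 9091 rad/s; BW = Δω/(2π) = 1447 Hz.

(a) f₀ = 262.6 Hz  (b) Q = 0.1815  (c) BW = 1447 Hz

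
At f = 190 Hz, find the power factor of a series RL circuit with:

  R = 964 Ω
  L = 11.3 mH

Step 1 — Angular frequency: ω = 2π·f = 2π·190 = 1194 rad/s.
Step 2 — Component impedances:
  R: Z = R = 964 Ω
  L: Z = jωL = j·1194·0.0113 = 0 + j13.49 Ω
Step 3 — Series combination: Z_total = R + L = 964 + j13.49 Ω = 964.1∠0.8° Ω.
Step 4 — Power factor: PF = cos(φ) = Re(Z)/|Z| = 964/964.1 = 0.9999.
Step 5 — Type: Im(Z) = 13.49 ⇒ lagging (phase φ = 0.8°).

PF = 0.9999 (lagging, φ = 0.8°)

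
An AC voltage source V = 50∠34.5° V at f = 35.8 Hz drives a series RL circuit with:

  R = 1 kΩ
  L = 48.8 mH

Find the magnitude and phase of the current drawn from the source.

Step 1 — Angular frequency: ω = 2π·f = 2π·35.8 = 224.9 rad/s.
Step 2 — Component impedances:
  R: Z = R = 1000 Ω
  L: Z = jωL = j·224.9·0.0488 = 0 + j10.98 Ω
Step 3 — Series combination: Z_total = R + L = 1000 + j10.98 Ω = 1000∠0.6° Ω.
Step 4 — Source phasor: V = 50∠34.5° V = 41.21 + j28.32 V.
Step 5 — Ohm's law: I = V / Z_total = (41.21 + j28.32) / (1000 + j10.98) = 0.04151 + j0.02786 A.
Step 6 — Convert to polar: |I| = 0.05 A, ∠I = 33.9°.

I = 0.05∠33.9° A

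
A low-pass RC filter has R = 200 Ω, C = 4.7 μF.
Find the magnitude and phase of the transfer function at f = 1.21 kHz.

Step 1 — Angular frequency: ω = 2π·1210 = 7603 rad/s.
Step 2 — Transfer function: H(jω) = 1/(1 + jωRC).
Step 3 — Denominator: 1 + jωRC = 1 + j·7603·200·4.7e-06 = 1 + j7.146.
Step 4 — H = 0.0192 - j0.1372.
Step 5 — Magnitude: |H| = 0.1386 (-17.2 dB); phase: φ = -82.0°.

|H| = 0.1386 (-17.2 dB), φ = -82.0°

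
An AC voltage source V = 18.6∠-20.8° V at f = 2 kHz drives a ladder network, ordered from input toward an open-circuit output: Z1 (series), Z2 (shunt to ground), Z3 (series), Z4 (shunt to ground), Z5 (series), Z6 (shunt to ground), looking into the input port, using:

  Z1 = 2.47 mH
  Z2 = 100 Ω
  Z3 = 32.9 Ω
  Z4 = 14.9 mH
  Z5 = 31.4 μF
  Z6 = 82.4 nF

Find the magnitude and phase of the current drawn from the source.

Step 1 — Angular frequency: ω = 2π·f = 2π·2000 = 1.257e+04 rad/s.
Step 2 — Component impedances:
  Z1: Z = jωL = j·1.257e+04·0.00247 = 0 + j31.04 Ω
  Z2: Z = R = 100 Ω
  Z3: Z = R = 32.9 Ω
  Z4: Z = jωL = j·1.257e+04·0.0149 = 0 + j187.2 Ω
  Z5: Z = 1/(jωC) = -j/(ω·C) = 0 - j2.534 Ω
  Z6: Z = 1/(jωC) = -j/(ω·C) = 0 - j965.7 Ω
Step 3 — Ladder network (open output): work backward from the far end, alternating series and parallel combinations. Z_in = 81.42 + j63.48 Ω = 103.2∠37.9° Ω.
Step 4 — Source phasor: V = 18.6∠-20.8° V = 17.39 - j6.605 V.
Step 5 — Ohm's law: I = V / Z_total = (17.39 - j6.605) / (81.42 + j63.48) = 0.09348 - j0.154 A.
Step 6 — Convert to polar: |I| = 0.1801 A, ∠I = -58.7°.

I = 0.1801∠-58.7° A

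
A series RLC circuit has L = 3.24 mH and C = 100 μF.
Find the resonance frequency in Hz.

Step 1 — Resonance condition Im(Z)=0 gives ω₀ = 1/√(LC).
Step 2 — ω₀ = 1/√(0.00324·0.0001) = 1757 rad/s.
Step 3 — f₀ = ω₀/(2π) = 279.6 Hz.

f₀ = 279.6 Hz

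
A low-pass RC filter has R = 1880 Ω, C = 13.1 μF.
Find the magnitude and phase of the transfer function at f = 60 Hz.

Step 1 — Angular frequency: ω = 2π·60 = 377 rad/s.
Step 2 — Transfer function: H(jω) = 1/(1 + jωRC).
Step 3 — Denominator: 1 + jωRC = 1 + j·377·1880·1.31e-05 = 1 + j9.285.
Step 4 — H = 0.01147 - j0.1065.
Step 5 — Magnitude: |H| = 0.1071 (-19.4 dB); phase: φ = -83.9°.

|H| = 0.1071 (-19.4 dB), φ = -83.9°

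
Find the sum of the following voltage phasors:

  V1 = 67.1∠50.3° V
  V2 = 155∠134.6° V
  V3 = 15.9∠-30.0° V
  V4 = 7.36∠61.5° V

Step 1 — Convert each phasor to rectangular form:
  V1 = 67.1·(cos(50.3°) + j·sin(50.3°)) = 42.86 + j51.63 V
  V2 = 155·(cos(134.6°) + j·sin(134.6°)) = -108.8 + j110.4 V
  V3 = 15.9·(cos(-30.0°) + j·sin(-30.0°)) = 13.77 - j7.95 V
  V4 = 7.36·(cos(61.5°) + j·sin(61.5°)) = 3.512 + j6.468 V
Step 2 — Sum components: V_total = -48.69 + j160.5 V.
Step 3 — Convert to polar: |V_total| = 167.7 V, ∠V_total = 106.9°.

V_total = 167.7∠106.9° V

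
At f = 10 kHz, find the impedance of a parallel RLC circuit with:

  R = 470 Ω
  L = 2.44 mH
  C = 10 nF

Step 1 — Angular frequency: ω = 2π·f = 2π·1e+04 = 6.283e+04 rad/s.
Step 2 — Component impedances:
  R: Z = R = 470 Ω
  L: Z = jωL = j·6.283e+04·0.00244 = 0 + j153.3 Ω
  C: Z = 1/(jωC) = -j/(ω·C) = 0 - j1592 Ω
Step 3 — Parallel combination: 1/Z_total = 1/R + 1/L + 1/C; Z_total = 54.18 + j150.1 Ω = 159.6∠70.2° Ω.

Z = 54.18 + j150.1 Ω = 159.6∠70.2° Ω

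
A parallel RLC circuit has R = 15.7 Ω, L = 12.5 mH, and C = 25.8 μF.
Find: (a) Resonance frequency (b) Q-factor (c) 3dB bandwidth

Step 1 — Resonance: ω₀ = 1/√(LC) = 1/√(0.0125·2.58e-05) = 1761 rad/s.
Step 2 — f₀ = ω₀/(2π) = 280.3 Hz.
Step 3 — Parallel Q: Q = R/(ω₀L) = 15.7/(1761·0.0125) = 0.7133.
Step 4 — Bandwidth: Δω = ω₀/Q = 2469 rad/s; BW = Δω/(2π) = 392.9 Hz.

(a) f₀ = 280.3 Hz  (b) Q = 0.7133  (c) BW = 392.9 Hz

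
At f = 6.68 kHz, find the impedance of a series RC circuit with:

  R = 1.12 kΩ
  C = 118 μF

Step 1 — Angular frequency: ω = 2π·f = 2π·6680 = 4.197e+04 rad/s.
Step 2 — Component impedances:
  R: Z = R = 1120 Ω
  C: Z = 1/(jωC) = -j/(ω·C) = 0 - j0.2019 Ω
Step 3 — Series combination: Z_total = R + C = 1120 - j0.2019 Ω = 1120∠-0.0° Ω.

Z = 1120 - j0.2019 Ω = 1120∠-0.0° Ω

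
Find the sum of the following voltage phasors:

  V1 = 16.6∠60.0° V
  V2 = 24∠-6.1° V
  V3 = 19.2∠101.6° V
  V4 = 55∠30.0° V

Step 1 — Convert each phasor to rectangular form:
  V1 = 16.6·(cos(60.0°) + j·sin(60.0°)) = 8.3 + j14.38 V
  V2 = 24·(cos(-6.1°) + j·sin(-6.1°)) = 23.86 - j2.55 V
  V3 = 19.2·(cos(101.6°) + j·sin(101.6°)) = -3.861 + j18.81 V
  V4 = 55·(cos(30.0°) + j·sin(30.0°)) = 47.63 + j27.5 V
Step 2 — Sum components: V_total = 75.93 + j58.13 V.
Step 3 — Convert to polar: |V_total| = 95.63 V, ∠V_total = 37.4°.

V_total = 95.63∠37.4° V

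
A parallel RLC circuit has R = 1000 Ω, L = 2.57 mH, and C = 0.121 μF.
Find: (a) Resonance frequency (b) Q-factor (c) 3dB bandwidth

Step 1 — Resonance: ω₀ = 1/√(LC) = 1/√(0.00257·1.21e-07) = 5.671e+04 rad/s.
Step 2 — f₀ = ω₀/(2π) = 9025 Hz.
Step 3 — Parallel Q: Q = R/(ω₀L) = 1000/(5.671e+04·0.00257) = 6.862.
Step 4 — Bandwidth: Δω = ω₀/Q = 8264 rad/s; BW = Δω/(2π) = 1315 Hz.

(a) f₀ = 9025 Hz  (b) Q = 6.862  (c) BW = 1315 Hz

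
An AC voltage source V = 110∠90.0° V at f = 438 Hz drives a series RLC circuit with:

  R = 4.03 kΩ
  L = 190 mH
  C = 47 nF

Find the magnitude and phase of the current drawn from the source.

Step 1 — Angular frequency: ω = 2π·f = 2π·438 = 2752 rad/s.
Step 2 — Component impedances:
  R: Z = R = 4030 Ω
  L: Z = jωL = j·2752·0.19 = 0 + j522.9 Ω
  C: Z = 1/(jωC) = -j/(ω·C) = 0 - j7731 Ω
Step 3 — Series combination: Z_total = R + L + C = 4030 - j7208 Ω = 8258∠-60.8° Ω.
Step 4 — Source phasor: V = 110∠90.0° V = 0 + j110 V.
Step 5 — Ohm's law: I = V / Z_total = (0 + j110) / (4030 - j7208) = -0.01163 + j0.0065 A.
Step 6 — Convert to polar: |I| = 0.01332 A, ∠I = 150.8°.

I = 0.01332∠150.8° A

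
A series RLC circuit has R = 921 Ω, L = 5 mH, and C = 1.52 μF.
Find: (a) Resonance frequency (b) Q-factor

Step 1 — Resonance condition Im(Z)=0 gives ω₀ = 1/√(LC).
Step 2 — ω₀ = 1/√(0.005·1.52e-06) = 1.147e+04 rad/s.
Step 3 — f₀ = ω₀/(2π) = 1826 Hz.
Step 4 — Series Q: Q = ω₀L/R = 1.147e+04·0.005/921 = 0.06227.

(a) f₀ = 1826 Hz  (b) Q = 0.06227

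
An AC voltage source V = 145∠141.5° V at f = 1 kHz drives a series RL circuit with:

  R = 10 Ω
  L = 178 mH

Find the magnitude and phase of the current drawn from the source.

Step 1 — Angular frequency: ω = 2π·f = 2π·1000 = 6283 rad/s.
Step 2 — Component impedances:
  R: Z = R = 10 Ω
  L: Z = jωL = j·6283·0.178 = 0 + j1118 Ω
Step 3 — Series combination: Z_total = R + L = 10 + j1118 Ω = 1118∠89.5° Ω.
Step 4 — Source phasor: V = 145∠141.5° V = -113.5 + j90.26 V.
Step 5 — Ohm's law: I = V / Z_total = (-113.5 + j90.26) / (10 + j1118) = 0.07979 + j0.1022 A.
Step 6 — Convert to polar: |I| = 0.1296 A, ∠I = 52.0°.

I = 0.1296∠52.0° A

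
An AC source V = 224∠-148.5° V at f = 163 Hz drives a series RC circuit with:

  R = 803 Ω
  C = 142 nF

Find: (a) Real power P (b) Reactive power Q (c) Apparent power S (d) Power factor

Step 1 — Angular frequency: ω = 2π·f = 2π·163 = 1024 rad/s.
Step 2 — Component impedances:
  R: Z = R = 803 Ω
  C: Z = 1/(jωC) = -j/(ω·C) = 0 - j6876 Ω
Step 3 — Series combination: Z_total = R + C = 803 - j6876 Ω = 6923∠-83.3° Ω.
Step 4 — Source phasor: V = 224∠-148.5° V = -191 - j117 V.
Step 5 — Current: I = V / Z = 0.01359 - j0.02936 A = 0.03236∠-65.2° A.
Step 6 — Complex power: S = V·I* = 0.8407 - j7.199 VA.
Step 7 — Real power: P = Re(S) = 0.8407 W.
Step 8 — Reactive power: Q = Im(S) = -7.199 VAR.
Step 9 — Apparent power: |S| = 7.248 VA.
Step 10 — Power factor: PF = P/|S| = 0.116 (leading).

(a) P = 0.8407 W  (b) Q = -7.199 VAR  (c) S = 7.248 VA  (d) PF = 0.116 (leading)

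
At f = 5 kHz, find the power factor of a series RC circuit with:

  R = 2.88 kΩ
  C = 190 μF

Step 1 — Angular frequency: ω = 2π·f = 2π·5000 = 3.142e+04 rad/s.
Step 2 — Component impedances:
  R: Z = R = 2880 Ω
  C: Z = 1/(jωC) = -j/(ω·C) = 0 - j0.1675 Ω
Step 3 — Series combination: Z_total = R + C = 2880 - j0.1675 Ω = 2880∠-0.0° Ω.
Step 4 — Power factor: PF = cos(φ) = Re(Z)/|Z| = 2880/2880 = 1.
Step 5 — Type: Im(Z) = -0.1675 ⇒ leading (phase φ = -0.0°).

PF = 1 (leading, φ = -0.0°)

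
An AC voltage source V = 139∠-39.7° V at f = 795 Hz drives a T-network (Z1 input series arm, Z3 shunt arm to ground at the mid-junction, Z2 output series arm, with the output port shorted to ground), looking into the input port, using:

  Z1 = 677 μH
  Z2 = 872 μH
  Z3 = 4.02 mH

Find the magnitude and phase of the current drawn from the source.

Step 1 — Angular frequency: ω = 2π·f = 2π·795 = 4995 rad/s.
Step 2 — Component impedances:
  Z1: Z = jωL = j·4995·0.000677 = 0 + j3.382 Ω
  Z2: Z = jωL = j·4995·0.000872 = 0 + j4.356 Ω
  Z3: Z = jωL = j·4995·0.00402 = 0 + j20.08 Ω
Step 3 — With the output port shorted to ground, the output series arm Z2 runs from the junction to ground; the shunt arm Z3 also runs from the junction to ground. They appear in parallel: Z3 || Z2 = 0 + j3.579 Ω.
Step 4 — Series with input arm Z1: Z_in = Z1 + (Z3 || Z2) = 0 + j6.961 Ω = 6.961∠90.0° Ω.
Step 5 — Source phasor: V = 139∠-39.7° V = 106.9 - j88.79 V.
Step 6 — Ohm's law: I = V / Z_total = (106.9 - j88.79) / (0 + j6.961) = -12.76 - j15.36 A.
Step 7 — Convert to polar: |I| = 19.97 A, ∠I = -129.7°.

I = 19.97∠-129.7° A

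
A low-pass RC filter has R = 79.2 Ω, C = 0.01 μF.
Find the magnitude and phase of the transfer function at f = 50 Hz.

Step 1 — Angular frequency: ω = 2π·50 = 314.2 rad/s.
Step 2 — Transfer function: H(jω) = 1/(1 + jωRC).
Step 3 — Denominator: 1 + jωRC = 1 + j·314.2·79.2·1e-08 = 1 + j0.0002488.
Step 4 — H = 1 - j0.0002488.
Step 5 — Magnitude: |H| = 1 (-0.0 dB); phase: φ = -0.0°.

|H| = 1 (-0.0 dB), φ = -0.0°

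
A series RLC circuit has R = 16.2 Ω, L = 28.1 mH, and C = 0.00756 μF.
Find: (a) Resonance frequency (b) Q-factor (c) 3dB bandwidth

Step 1 — Resonance: ω₀ = 1/√(LC) = 1/√(0.0281·7.56e-09) = 6.861e+04 rad/s.
Step 2 — f₀ = ω₀/(2π) = 1.092e+04 Hz.
Step 3 — Series Q: Q = ω₀L/R = 6.861e+04·0.0281/16.2 = 119.
Step 4 — Bandwidth: Δω = ω₀/Q = 576.5 rad/s; BW = Δω/(2π) = 91.75 Hz.

(a) f₀ = 1.092e+04 Hz  (b) Q = 119  (c) BW = 91.75 Hz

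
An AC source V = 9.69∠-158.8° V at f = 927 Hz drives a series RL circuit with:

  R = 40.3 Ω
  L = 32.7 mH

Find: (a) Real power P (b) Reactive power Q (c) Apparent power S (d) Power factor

Step 1 — Angular frequency: ω = 2π·f = 2π·927 = 5825 rad/s.
Step 2 — Component impedances:
  R: Z = R = 40.3 Ω
  L: Z = jωL = j·5825·0.0327 = 0 + j190.5 Ω
Step 3 — Series combination: Z_total = R + L = 40.3 + j190.5 Ω = 194.7∠78.1° Ω.
Step 4 — Source phasor: V = 9.69∠-158.8° V = -9.034 - j3.504 V.
Step 5 — Current: I = V / Z = -0.02722 + j0.04167 A = 0.04977∠123.1° A.
Step 6 — Complex power: S = V·I* = 0.09984 + j0.4719 VA.
Step 7 — Real power: P = Re(S) = 0.09984 W.
Step 8 — Reactive power: Q = Im(S) = 0.4719 VAR.
Step 9 — Apparent power: |S| = 0.4823 VA.
Step 10 — Power factor: PF = P/|S| = 0.207 (lagging).

(a) P = 0.09984 W  (b) Q = 0.4719 VAR  (c) S = 0.4823 VA  (d) PF = 0.207 (lagging)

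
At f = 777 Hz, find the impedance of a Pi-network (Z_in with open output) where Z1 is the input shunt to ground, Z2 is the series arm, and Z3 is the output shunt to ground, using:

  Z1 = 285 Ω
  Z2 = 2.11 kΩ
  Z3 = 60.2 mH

Step 1 — Angular frequency: ω = 2π·f = 2π·777 = 4882 rad/s.
Step 2 — Component impedances:
  Z1: Z = R = 285 Ω
  Z2: Z = R = 2110 Ω
  Z3: Z = jωL = j·4882·0.0602 = 0 + j293.9 Ω
Step 3 — With open output, the series arm Z2 and the output shunt Z3 appear in series to ground: Z2 + Z3 = 2110 + j293.9 Ω.
Step 4 — Parallel with input shunt Z1: Z_in = Z1 || (Z2 + Z3) = 251.6 + j4.1 Ω = 251.6∠0.9° Ω.

Z = 251.6 + j4.1 Ω = 251.6∠0.9° Ω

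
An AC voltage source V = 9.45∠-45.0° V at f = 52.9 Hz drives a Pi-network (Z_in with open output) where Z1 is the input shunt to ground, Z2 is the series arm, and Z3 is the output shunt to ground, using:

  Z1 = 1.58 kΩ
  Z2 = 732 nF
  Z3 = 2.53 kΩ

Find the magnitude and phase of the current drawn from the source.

Step 1 — Angular frequency: ω = 2π·f = 2π·52.9 = 332.4 rad/s.
Step 2 — Component impedances:
  Z1: Z = R = 1580 Ω
  Z2: Z = 1/(jωC) = -j/(ω·C) = 0 - j4110 Ω
  Z3: Z = R = 2530 Ω
Step 3 — With open output, the series arm Z2 and the output shunt Z3 appear in series to ground: Z2 + Z3 = 2530 - j4110 Ω.
Step 4 — Parallel with input shunt Z1: Z_in = Z1 || (Z2 + Z3) = 1276 - j303.7 Ω = 1312∠-13.4° Ω.
Step 5 — Source phasor: V = 9.45∠-45.0° V = 6.682 - j6.682 V.
Step 6 — Ohm's law: I = V / Z_total = (6.682 - j6.682) / (1276 - j303.7) = 0.006134 - j0.003776 A.
Step 7 — Convert to polar: |I| = 0.007203 A, ∠I = -31.6°.

I = 0.007203∠-31.6° A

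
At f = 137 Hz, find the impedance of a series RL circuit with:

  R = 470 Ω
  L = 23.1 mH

Step 1 — Angular frequency: ω = 2π·f = 2π·137 = 860.8 rad/s.
Step 2 — Component impedances:
  R: Z = R = 470 Ω
  L: Z = jωL = j·860.8·0.0231 = 0 + j19.88 Ω
Step 3 — Series combination: Z_total = R + L = 470 + j19.88 Ω = 470.4∠2.4° Ω.

Z = 470 + j19.88 Ω = 470.4∠2.4° Ω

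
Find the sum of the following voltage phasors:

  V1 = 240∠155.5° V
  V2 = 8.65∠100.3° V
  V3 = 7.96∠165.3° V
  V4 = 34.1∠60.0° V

Step 1 — Convert each phasor to rectangular form:
  V1 = 240·(cos(155.5°) + j·sin(155.5°)) = -218.4 + j99.53 V
  V2 = 8.65·(cos(100.3°) + j·sin(100.3°)) = -1.547 + j8.511 V
  V3 = 7.96·(cos(165.3°) + j·sin(165.3°)) = -7.699 + j2.02 V
  V4 = 34.1·(cos(60.0°) + j·sin(60.0°)) = 17.05 + j29.53 V
Step 2 — Sum components: V_total = -210.6 + j139.6 V.
Step 3 — Convert to polar: |V_total| = 252.6 V, ∠V_total = 146.5°.

V_total = 252.6∠146.5° V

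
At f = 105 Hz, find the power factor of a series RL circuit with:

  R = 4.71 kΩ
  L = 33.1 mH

Step 1 — Angular frequency: ω = 2π·f = 2π·105 = 659.7 rad/s.
Step 2 — Component impedances:
  R: Z = R = 4710 Ω
  L: Z = jωL = j·659.7·0.0331 = 0 + j21.84 Ω
Step 3 — Series combination: Z_total = R + L = 4710 + j21.84 Ω = 4710∠0.3° Ω.
Step 4 — Power factor: PF = cos(φ) = Re(Z)/|Z| = 4710/4710 = 1.
Step 5 — Type: Im(Z) = 21.84 ⇒ lagging (phase φ = 0.3°).

PF = 1 (lagging, φ = 0.3°)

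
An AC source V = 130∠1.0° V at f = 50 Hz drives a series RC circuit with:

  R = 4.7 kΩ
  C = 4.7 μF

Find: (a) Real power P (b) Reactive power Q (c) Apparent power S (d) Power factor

Step 1 — Angular frequency: ω = 2π·f = 2π·50 = 314.2 rad/s.
Step 2 — Component impedances:
  R: Z = R = 4700 Ω
  C: Z = 1/(jωC) = -j/(ω·C) = 0 - j677.3 Ω
Step 3 — Series combination: Z_total = R + C = 4700 - j677.3 Ω = 4749∠-8.2° Ω.
Step 4 — Source phasor: V = 130∠1.0° V = 130 + j2.269 V.
Step 5 — Current: I = V / Z = 0.02702 + j0.004377 A = 0.02738∠9.2° A.
Step 6 — Complex power: S = V·I* = 3.523 - j0.5076 VA.
Step 7 — Real power: P = Re(S) = 3.523 W.
Step 8 — Reactive power: Q = Im(S) = -0.5076 VAR.
Step 9 — Apparent power: |S| = 3.559 VA.
Step 10 — Power factor: PF = P/|S| = 0.9898 (leading).

(a) P = 3.523 W  (b) Q = -0.5076 VAR  (c) S = 3.559 VA  (d) PF = 0.9898 (leading)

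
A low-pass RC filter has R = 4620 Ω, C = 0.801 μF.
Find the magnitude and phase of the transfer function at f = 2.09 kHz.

Step 1 — Angular frequency: ω = 2π·2090 = 1.313e+04 rad/s.
Step 2 — Transfer function: H(jω) = 1/(1 + jωRC).
Step 3 — Denominator: 1 + jωRC = 1 + j·1.313e+04·4620·8.01e-07 = 1 + j48.6.
Step 4 — H = 0.0004233 - j0.02057.
Step 5 — Magnitude: |H| = 0.02057 (-33.7 dB); phase: φ = -88.8°.

|H| = 0.02057 (-33.7 dB), φ = -88.8°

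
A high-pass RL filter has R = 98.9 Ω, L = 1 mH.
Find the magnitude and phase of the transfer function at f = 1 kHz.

Step 1 — Angular frequency: ω = 2π·1000 = 6283 rad/s.
Step 2 — Transfer function: H(jω) = jωL/(R + jωL).
Step 3 — Numerator jωL = j·6.283; denominator R + jωL = 98.9 + j6.283.
Step 4 — H = 0.00402 + j0.06328.
Step 5 — Magnitude: |H| = 0.0634 (-24.0 dB); phase: φ = 86.4°.

|H| = 0.0634 (-24.0 dB), φ = 86.4°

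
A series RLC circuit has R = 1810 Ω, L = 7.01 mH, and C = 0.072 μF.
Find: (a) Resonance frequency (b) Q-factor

Step 1 — Resonance condition Im(Z)=0 gives ω₀ = 1/√(LC).
Step 2 — ω₀ = 1/√(0.00701·7.2e-08) = 4.451e+04 rad/s.
Step 3 — f₀ = ω₀/(2π) = 7084 Hz.
Step 4 — Series Q: Q = ω₀L/R = 4.451e+04·0.00701/1810 = 0.1724.

(a) f₀ = 7084 Hz  (b) Q = 0.1724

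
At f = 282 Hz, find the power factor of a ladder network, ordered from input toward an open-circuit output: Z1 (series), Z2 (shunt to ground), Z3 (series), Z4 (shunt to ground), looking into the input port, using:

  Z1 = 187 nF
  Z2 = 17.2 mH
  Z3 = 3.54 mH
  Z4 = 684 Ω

Step 1 — Angular frequency: ω = 2π·f = 2π·282 = 1772 rad/s.
Step 2 — Component impedances:
  Z1: Z = 1/(jωC) = -j/(ω·C) = 0 - j3018 Ω
  Z2: Z = jωL = j·1772·0.0172 = 0 + j30.48 Ω
  Z3: Z = jωL = j·1772·0.00354 = 0 + j6.272 Ω
  Z4: Z = R = 684 Ω
Step 3 — Ladder network (open output): work backward from the far end, alternating series and parallel combinations. Z_in = 1.354 - j2988 Ω = 2988∠-90.0° Ω.
Step 4 — Power factor: PF = cos(φ) = Re(Z)/|Z| = 1.354/2987.7 = 0.0004532.
Step 5 — Type: Im(Z) = -2988 ⇒ leading (phase φ = -90.0°).

PF = 0.0004532 (leading, φ = -90.0°)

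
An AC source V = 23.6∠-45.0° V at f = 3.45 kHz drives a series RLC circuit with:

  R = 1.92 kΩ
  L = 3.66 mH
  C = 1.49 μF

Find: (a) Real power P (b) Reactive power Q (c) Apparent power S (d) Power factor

Step 1 — Angular frequency: ω = 2π·f = 2π·3450 = 2.168e+04 rad/s.
Step 2 — Component impedances:
  R: Z = R = 1920 Ω
  L: Z = jωL = j·2.168e+04·0.00366 = 0 + j79.34 Ω
  C: Z = 1/(jωC) = -j/(ω·C) = 0 - j30.96 Ω
Step 3 — Series combination: Z_total = R + L + C = 1920 + j48.38 Ω = 1921∠1.4° Ω.
Step 4 — Source phasor: V = 23.6∠-45.0° V = 16.69 - j16.69 V.
Step 5 — Current: I = V / Z = 0.008467 - j0.008905 A = 0.01229∠-46.4° A.
Step 6 — Complex power: S = V·I* = 0.2899 + j0.007304 VA.
Step 7 — Real power: P = Re(S) = 0.2899 W.
Step 8 — Reactive power: Q = Im(S) = 0.007304 VAR.
Step 9 — Apparent power: |S| = 0.29 VA.
Step 10 — Power factor: PF = P/|S| = 0.9997 (lagging).

(a) P = 0.2899 W  (b) Q = 0.007304 VAR  (c) S = 0.29 VA  (d) PF = 0.9997 (lagging)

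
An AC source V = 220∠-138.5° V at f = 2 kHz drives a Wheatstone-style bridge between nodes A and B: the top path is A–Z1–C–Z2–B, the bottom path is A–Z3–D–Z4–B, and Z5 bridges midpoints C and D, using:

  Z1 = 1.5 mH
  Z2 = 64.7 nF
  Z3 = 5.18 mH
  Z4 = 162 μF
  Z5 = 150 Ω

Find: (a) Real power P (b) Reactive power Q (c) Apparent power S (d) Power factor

Step 1 — Angular frequency: ω = 2π·f = 2π·2000 = 1.257e+04 rad/s.
Step 2 — Component impedances:
  Z1: Z = jωL = j·1.257e+04·0.0015 = 0 + j18.85 Ω
  Z2: Z = 1/(jωC) = -j/(ω·C) = 0 - j1230 Ω
  Z3: Z = jωL = j·1.257e+04·0.00518 = 0 + j65.09 Ω
  Z4: Z = 1/(jωC) = -j/(ω·C) = 0 - j0.4912 Ω
  Z5: Z = R = 150 Ω
Step 3 — Bridge requires nodal analysis (the Z5 bridge couples midpoints C and D, so the two paths cannot be reduced to a simple series/parallel combination). Setting node B to ground and injecting 1 A at node A, the 3-node admittance system at A, C, D solves to V_A = Z_AB = 23.89 + j53.9 Ω = 58.95∠66.1° Ω.
Step 4 — Source phasor: V = 220∠-138.5° V = -164.8 - j145.8 V.
Step 5 — Current: I = V / Z = -3.393 + j1.553 A = 3.732∠155.4° A.
Step 6 — Complex power: S = V·I* = 332.6 + j750.6 VA.
Step 7 — Real power: P = Re(S) = 332.6 W.
Step 8 — Reactive power: Q = Im(S) = 750.6 VAR.
Step 9 — Apparent power: |S| = 821 VA.
Step 10 — Power factor: PF = P/|S| = 0.4052 (lagging).

(a) P = 332.6 W  (b) Q = 750.6 VAR  (c) S = 821 VA  (d) PF = 0.4052 (lagging)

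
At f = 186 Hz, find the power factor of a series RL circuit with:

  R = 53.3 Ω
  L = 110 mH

Step 1 — Angular frequency: ω = 2π·f = 2π·186 = 1169 rad/s.
Step 2 — Component impedances:
  R: Z = R = 53.3 Ω
  L: Z = jωL = j·1169·0.11 = 0 + j128.6 Ω
Step 3 — Series combination: Z_total = R + L = 53.3 + j128.6 Ω = 139.2∠67.5° Ω.
Step 4 — Power factor: PF = cos(φ) = Re(Z)/|Z| = 53.3/139.17 = 0.383.
Step 5 — Type: Im(Z) = 128.6 ⇒ lagging (phase φ = 67.5°).

PF = 0.383 (lagging, φ = 67.5°)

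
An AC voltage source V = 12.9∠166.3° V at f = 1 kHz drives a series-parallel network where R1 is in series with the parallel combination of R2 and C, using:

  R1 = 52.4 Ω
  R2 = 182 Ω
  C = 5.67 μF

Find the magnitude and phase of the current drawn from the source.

Step 1 — Angular frequency: ω = 2π·f = 2π·1000 = 6283 rad/s.
Step 2 — Component impedances:
  R1: Z = R = 52.4 Ω
  R2: Z = R = 182 Ω
  C: Z = 1/(jωC) = -j/(ω·C) = 0 - j28.07 Ω
Step 3 — Parallel branch: R2 || C = 1/(1/R2 + 1/C) = 4.229 - j27.42 Ω.
Step 4 — Series with R1: Z_total = R1 + (R2 || C) = 56.63 - j27.42 Ω = 62.92∠-25.8° Ω.
Step 5 — Source phasor: V = 12.9∠166.3° V = -12.53 + j3.055 V.
Step 6 — Ohm's law: I = V / Z_total = (-12.53 + j3.055) / (56.63 - j27.42) = -0.2005 - j0.0431 A.
Step 7 — Convert to polar: |I| = 0.205 A, ∠I = -167.9°.

I = 0.205∠-167.9° A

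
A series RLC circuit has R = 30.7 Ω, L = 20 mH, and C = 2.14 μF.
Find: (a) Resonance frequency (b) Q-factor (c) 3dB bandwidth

Step 1 — Resonance condition Im(Z)=0 gives ω₀ = 1/√(LC).
Step 2 — ω₀ = 1/√(0.02·2.14e-06) = 4834 rad/s.
Step 3 — f₀ = ω₀/(2π) = 769.3 Hz.
Step 4 — Series Q: Q = ω₀L/R = 4834·0.02/30.7 = 3.149.
Step 5 — 3dB bandwidth: Δω = ω₀/Q = 1535 rad/s; BW = Δω/(2π) = 244.3 Hz.

(a) f₀ = 769.3 Hz  (b) Q = 3.149  (c) BW = 244.3 Hz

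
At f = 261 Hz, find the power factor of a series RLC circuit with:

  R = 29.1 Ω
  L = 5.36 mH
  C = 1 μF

Step 1 — Angular frequency: ω = 2π·f = 2π·261 = 1640 rad/s.
Step 2 — Component impedances:
  R: Z = R = 29.1 Ω
  L: Z = jωL = j·1640·0.00536 = 0 + j8.79 Ω
  C: Z = 1/(jωC) = -j/(ω·C) = 0 - j609.8 Ω
Step 3 — Series combination: Z_total = R + L + C = 29.1 - j601 Ω = 601.7∠-87.2° Ω.
Step 4 — Power factor: PF = cos(φ) = Re(Z)/|Z| = 29.1/601.7 = 0.04836.
Step 5 — Type: Im(Z) = -601 ⇒ leading (phase φ = -87.2°).

PF = 0.04836 (leading, φ = -87.2°)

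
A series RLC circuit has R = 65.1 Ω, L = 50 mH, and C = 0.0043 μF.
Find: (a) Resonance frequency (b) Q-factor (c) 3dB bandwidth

Step 1 — Resonance condition Im(Z)=0 gives ω₀ = 1/√(LC).
Step 2 — ω₀ = 1/√(0.05·4.3e-09) = 6.82e+04 rad/s.
Step 3 — f₀ = ω₀/(2π) = 1.085e+04 Hz.
Step 4 — Series Q: Q = ω₀L/R = 6.82e+04·0.05/65.1 = 52.38.
Step 5 — 3dB bandwidth: Δω = ω₀/Q = 1302 rad/s; BW = Δω/(2π) = 207.2 Hz.

(a) f₀ = 1.085e+04 Hz  (b) Q = 52.38  (c) BW = 207.2 Hz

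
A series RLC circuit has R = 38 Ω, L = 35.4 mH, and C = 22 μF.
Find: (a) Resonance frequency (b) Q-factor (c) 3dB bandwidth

Step 1 — Resonance condition Im(Z)=0 gives ω₀ = 1/√(LC).
Step 2 — ω₀ = 1/√(0.0354·2.2e-05) = 1133 rad/s.
Step 3 — f₀ = ω₀/(2π) = 180.3 Hz.
Step 4 — Series Q: Q = ω₀L/R = 1133·0.0354/38 = 1.056.
Step 5 — 3dB bandwidth: Δω = ω₀/Q = 1073 rad/s; BW = Δω/(2π) = 170.8 Hz.

(a) f₀ = 180.3 Hz  (b) Q = 1.056  (c) BW = 170.8 Hz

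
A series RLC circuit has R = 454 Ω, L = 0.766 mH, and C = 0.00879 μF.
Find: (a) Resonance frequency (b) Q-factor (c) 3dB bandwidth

Step 1 — Resonance condition Im(Z)=0 gives ω₀ = 1/√(LC).
Step 2 — ω₀ = 1/√(0.000766·8.79e-09) = 3.854e+05 rad/s.
Step 3 — f₀ = ω₀/(2π) = 6.134e+04 Hz.
Step 4 — Series Q: Q = ω₀L/R = 3.854e+05·0.000766/454 = 0.6502.
Step 5 — 3dB bandwidth: Δω = ω₀/Q = 5.927e+05 rad/s; BW = Δω/(2π) = 9.433e+04 Hz.

(a) f₀ = 6.134e+04 Hz  (b) Q = 0.6502  (c) BW = 9.433e+04 Hz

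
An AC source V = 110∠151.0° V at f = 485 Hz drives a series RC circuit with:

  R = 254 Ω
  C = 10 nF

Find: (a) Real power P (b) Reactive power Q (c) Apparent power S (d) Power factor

Step 1 — Angular frequency: ω = 2π·f = 2π·485 = 3047 rad/s.
Step 2 — Component impedances:
  R: Z = R = 254 Ω
  C: Z = 1/(jωC) = -j/(ω·C) = 0 - j3.282e+04 Ω
Step 3 — Series combination: Z_total = R + C = 254 - j3.282e+04 Ω = 3.282e+04∠-89.6° Ω.
Step 4 — Source phasor: V = 110∠151.0° V = -96.21 + j53.33 V.
Step 5 — Current: I = V / Z = -0.001648 - j0.002919 A = 0.003352∠-119.4° A.
Step 6 — Complex power: S = V·I* = 0.002854 - j0.3687 VA.
Step 7 — Real power: P = Re(S) = 0.002854 W.
Step 8 — Reactive power: Q = Im(S) = -0.3687 VAR.
Step 9 — Apparent power: |S| = 0.3687 VA.
Step 10 — Power factor: PF = P/|S| = 0.00774 (leading).

(a) P = 0.002854 W  (b) Q = -0.3687 VAR  (c) S = 0.3687 VA  (d) PF = 0.00774 (leading)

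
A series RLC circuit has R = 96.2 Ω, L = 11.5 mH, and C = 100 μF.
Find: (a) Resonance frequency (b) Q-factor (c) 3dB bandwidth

Step 1 — Resonance condition Im(Z)=0 gives ω₀ = 1/√(LC).
Step 2 — ω₀ = 1/√(0.0115·0.0001) = 932.5 rad/s.
Step 3 — f₀ = ω₀/(2π) = 148.4 Hz.
Step 4 — Series Q: Q = ω₀L/R = 932.5·0.0115/96.2 = 0.1115.
Step 5 — 3dB bandwidth: Δω = ω₀/Q = 8365 rad/s; BW = Δω/(2π) = 1331 Hz.

(a) f₀ = 148.4 Hz  (b) Q = 0.1115  (c) BW = 1331 Hz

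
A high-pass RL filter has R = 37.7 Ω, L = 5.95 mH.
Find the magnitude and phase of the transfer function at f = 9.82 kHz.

Step 1 — Angular frequency: ω = 2π·9820 = 6.17e+04 rad/s.
Step 2 — Transfer function: H(jω) = jωL/(R + jωL).
Step 3 — Numerator jωL = j·367.1; denominator R + jωL = 37.7 + j367.1.
Step 4 — H = 0.9896 + j0.1016.
Step 5 — Magnitude: |H| = 0.9948 (-0.0 dB); phase: φ = 5.9°.

|H| = 0.9948 (-0.0 dB), φ = 5.9°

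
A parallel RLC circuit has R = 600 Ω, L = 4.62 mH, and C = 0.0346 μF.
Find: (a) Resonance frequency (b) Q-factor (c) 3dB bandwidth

Step 1 — Resonance: ω₀ = 1/√(LC) = 1/√(0.00462·3.46e-08) = 7.909e+04 rad/s.
Step 2 — f₀ = ω₀/(2π) = 1.259e+04 Hz.
Step 3 — Parallel Q: Q = R/(ω₀L) = 600/(7.909e+04·0.00462) = 1.642.
Step 4 — Bandwidth: Δω = ω₀/Q = 4.817e+04 rad/s; BW = Δω/(2π) = 7666 Hz.

(a) f₀ = 1.259e+04 Hz  (b) Q = 1.642  (c) BW = 7666 Hz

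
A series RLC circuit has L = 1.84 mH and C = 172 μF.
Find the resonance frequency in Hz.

Step 1 — Resonance condition Im(Z)=0 gives ω₀ = 1/√(LC).
Step 2 — ω₀ = 1/√(0.00184·0.000172) = 1778 rad/s.
Step 3 — f₀ = ω₀/(2π) = 282.9 Hz.

f₀ = 282.9 Hz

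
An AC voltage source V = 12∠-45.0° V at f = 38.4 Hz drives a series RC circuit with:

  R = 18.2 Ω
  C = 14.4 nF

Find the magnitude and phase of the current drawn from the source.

Step 1 — Angular frequency: ω = 2π·f = 2π·38.4 = 241.3 rad/s.
Step 2 — Component impedances:
  R: Z = R = 18.2 Ω
  C: Z = 1/(jωC) = -j/(ω·C) = 0 - j2.878e+05 Ω
Step 3 — Series combination: Z_total = R + C = 18.2 - j2.878e+05 Ω = 2.878e+05∠-90.0° Ω.
Step 4 — Source phasor: V = 12∠-45.0° V = 8.485 - j8.485 V.
Step 5 — Ohm's law: I = V / Z_total = (8.485 - j8.485) / (18.2 - j2.878e+05) = 2.948e-05 + j2.948e-05 A.
Step 6 — Convert to polar: |I| = 4.169e-05 A, ∠I = 45.0°.

I = 4.169e-05∠45.0° A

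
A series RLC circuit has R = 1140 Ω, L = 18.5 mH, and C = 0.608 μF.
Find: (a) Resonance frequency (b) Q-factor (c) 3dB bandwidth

Step 1 — Resonance: ω₀ = 1/√(LC) = 1/√(0.0185·6.08e-07) = 9429 rad/s.
Step 2 — f₀ = ω₀/(2π) = 1501 Hz.
Step 3 — Series Q: Q = ω₀L/R = 9429·0.0185/1140 = 0.153.
Step 4 — Bandwidth: Δω = ω₀/Q = 6.162e+04 rad/s; BW = Δω/(2π) = 9807 Hz.

(a) f₀ = 1501 Hz  (b) Q = 0.153  (c) BW = 9807 Hz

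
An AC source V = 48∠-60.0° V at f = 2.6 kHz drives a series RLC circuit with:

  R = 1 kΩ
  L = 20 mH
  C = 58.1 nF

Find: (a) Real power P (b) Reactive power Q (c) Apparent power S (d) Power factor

Step 1 — Angular frequency: ω = 2π·f = 2π·2600 = 1.634e+04 rad/s.
Step 2 — Component impedances:
  R: Z = R = 1000 Ω
  L: Z = jωL = j·1.634e+04·0.02 = 0 + j326.7 Ω
  C: Z = 1/(jωC) = -j/(ω·C) = 0 - j1054 Ω
Step 3 — Series combination: Z_total = R + L + C = 1000 - j726.9 Ω = 1236∠-36.0° Ω.
Step 4 — Source phasor: V = 48∠-60.0° V = 24 - j41.57 V.
Step 5 — Current: I = V / Z = 0.03547 - j0.01578 A = 0.03883∠-24.0° A.
Step 6 — Complex power: S = V·I* = 1.508 - j1.096 VA.
Step 7 — Real power: P = Re(S) = 1.508 W.
Step 8 — Reactive power: Q = Im(S) = -1.096 VAR.
Step 9 — Apparent power: |S| = 1.864 VA.
Step 10 — Power factor: PF = P/|S| = 0.8089 (leading).

(a) P = 1.508 W  (b) Q = -1.096 VAR  (c) S = 1.864 VA  (d) PF = 0.8089 (leading)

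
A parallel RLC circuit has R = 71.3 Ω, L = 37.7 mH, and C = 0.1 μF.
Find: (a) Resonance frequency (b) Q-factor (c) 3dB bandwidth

Step 1 — Resonance: ω₀ = 1/√(LC) = 1/√(0.0377·1e-07) = 1.629e+04 rad/s.
Step 2 — f₀ = ω₀/(2π) = 2592 Hz.
Step 3 — Parallel Q: Q = R/(ω₀L) = 71.3/(1.629e+04·0.0377) = 0.1161.
Step 4 — Bandwidth: Δω = ω₀/Q = 1.403e+05 rad/s; BW = Δω/(2π) = 2.232e+04 Hz.

(a) f₀ = 2592 Hz  (b) Q = 0.1161  (c) BW = 2.232e+04 Hz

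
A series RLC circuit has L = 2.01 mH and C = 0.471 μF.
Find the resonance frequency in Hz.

Step 1 — Resonance condition Im(Z)=0 gives ω₀ = 1/√(LC).
Step 2 — ω₀ = 1/√(0.00201·4.71e-07) = 3.25e+04 rad/s.
Step 3 — f₀ = ω₀/(2π) = 5173 Hz.

f₀ = 5173 Hz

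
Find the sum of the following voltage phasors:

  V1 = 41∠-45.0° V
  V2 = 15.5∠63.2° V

Step 1 — Convert each phasor to rectangular form:
  V1 = 41·(cos(-45.0°) + j·sin(-45.0°)) = 28.99 - j28.99 V
  V2 = 15.5·(cos(63.2°) + j·sin(63.2°)) = 6.989 + j13.84 V
Step 2 — Sum components: V_total = 35.98 - j15.16 V.
Step 3 — Convert to polar: |V_total| = 39.04 V, ∠V_total = -22.8°.

V_total = 39.04∠-22.8° V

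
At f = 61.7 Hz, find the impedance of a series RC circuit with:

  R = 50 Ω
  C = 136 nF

Step 1 — Angular frequency: ω = 2π·f = 2π·61.7 = 387.7 rad/s.
Step 2 — Component impedances:
  R: Z = R = 50 Ω
  C: Z = 1/(jωC) = -j/(ω·C) = 0 - j1.897e+04 Ω
Step 3 — Series combination: Z_total = R + C = 50 - j1.897e+04 Ω = 1.897e+04∠-89.8° Ω.

Z = 50 - j1.897e+04 Ω = 1.897e+04∠-89.8° Ω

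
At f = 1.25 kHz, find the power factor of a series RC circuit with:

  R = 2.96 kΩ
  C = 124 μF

Step 1 — Angular frequency: ω = 2π·f = 2π·1250 = 7854 rad/s.
Step 2 — Component impedances:
  R: Z = R = 2960 Ω
  C: Z = 1/(jωC) = -j/(ω·C) = 0 - j1.027 Ω
Step 3 — Series combination: Z_total = R + C = 2960 - j1.027 Ω = 2960∠-0.0° Ω.
Step 4 — Power factor: PF = cos(φ) = Re(Z)/|Z| = 2960/2960 = 1.
Step 5 — Type: Im(Z) = -1.027 ⇒ leading (phase φ = -0.0°).

PF = 1 (leading, φ = -0.0°)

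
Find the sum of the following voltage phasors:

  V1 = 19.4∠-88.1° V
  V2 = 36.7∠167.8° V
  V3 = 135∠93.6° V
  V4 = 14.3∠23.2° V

Step 1 — Convert each phasor to rectangular form:
  V1 = 19.4·(cos(-88.1°) + j·sin(-88.1°)) = 0.6432 - j19.39 V
  V2 = 36.7·(cos(167.8°) + j·sin(167.8°)) = -35.87 + j7.756 V
  V3 = 135·(cos(93.6°) + j·sin(93.6°)) = -8.477 + j134.7 V
  V4 = 14.3·(cos(23.2°) + j·sin(23.2°)) = 13.14 + j5.633 V
Step 2 — Sum components: V_total = -30.56 + j128.7 V.
Step 3 — Convert to polar: |V_total| = 132.3 V, ∠V_total = 103.4°.

V_total = 132.3∠103.4° V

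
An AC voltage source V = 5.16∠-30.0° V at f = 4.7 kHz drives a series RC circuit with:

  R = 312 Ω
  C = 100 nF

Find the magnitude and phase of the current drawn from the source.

Step 1 — Angular frequency: ω = 2π·f = 2π·4700 = 2.953e+04 rad/s.
Step 2 — Component impedances:
  R: Z = R = 312 Ω
  C: Z = 1/(jωC) = -j/(ω·C) = 0 - j338.6 Ω
Step 3 — Series combination: Z_total = R + C = 312 - j338.6 Ω = 460.4∠-47.3° Ω.
Step 4 — Source phasor: V = 5.16∠-30.0° V = 4.469 - j2.58 V.
Step 5 — Ohm's law: I = V / Z_total = (4.469 - j2.58) / (312 - j338.6) = 0.0107 + j0.003341 A.
Step 6 — Convert to polar: |I| = 0.01121 A, ∠I = 17.3°.

I = 0.01121∠17.3° A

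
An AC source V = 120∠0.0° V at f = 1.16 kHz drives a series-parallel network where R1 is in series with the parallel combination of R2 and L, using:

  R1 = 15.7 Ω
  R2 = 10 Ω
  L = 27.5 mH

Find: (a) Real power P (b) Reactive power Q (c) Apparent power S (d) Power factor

Step 1 — Angular frequency: ω = 2π·f = 2π·1160 = 7288 rad/s.
Step 2 — Component impedances:
  R1: Z = R = 15.7 Ω
  R2: Z = R = 10 Ω
  L: Z = jωL = j·7288·0.0275 = 0 + j200.4 Ω
Step 3 — Parallel branch: R2 || L = 1/(1/R2 + 1/L) = 9.975 + j0.4977 Ω.
Step 4 — Series with R1: Z_total = R1 + (R2 || L) = 25.68 + j0.4977 Ω = 25.68∠1.1° Ω.
Step 5 — Source phasor: V = 120∠0.0° V = 120 V.
Step 6 — Current: I = V / Z = 4.672 - j0.09056 A = 4.673∠-1.1° A.
Step 7 — Complex power: S = V·I* = 560.6 + j10.87 VA.
Step 8 — Real power: P = Re(S) = 560.6 W.
Step 9 — Reactive power: Q = Im(S) = 10.87 VAR.
Step 10 — Apparent power: |S| = 560.7 VA.
Step 11 — Power factor: PF = P/|S| = 0.9998 (lagging).

(a) P = 560.6 W  (b) Q = 10.87 VAR  (c) S = 560.7 VA  (d) PF = 0.9998 (lagging)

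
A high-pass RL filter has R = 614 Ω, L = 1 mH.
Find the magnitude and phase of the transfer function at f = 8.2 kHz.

Step 1 — Angular frequency: ω = 2π·8200 = 5.152e+04 rad/s.
Step 2 — Transfer function: H(jω) = jωL/(R + jωL).
Step 3 — Numerator jωL = j·51.52; denominator R + jωL = 614 + j51.52.
Step 4 — H = 0.006992 + j0.08333.
Step 5 — Magnitude: |H| = 0.08362 (-21.6 dB); phase: φ = 85.2°.

|H| = 0.08362 (-21.6 dB), φ = 85.2°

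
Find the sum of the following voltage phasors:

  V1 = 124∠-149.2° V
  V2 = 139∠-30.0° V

Step 1 — Convert each phasor to rectangular form:
  V1 = 124·(cos(-149.2°) + j·sin(-149.2°)) = -106.5 - j63.49 V
  V2 = 139·(cos(-30.0°) + j·sin(-30.0°)) = 120.4 - j69.5 V
Step 2 — Sum components: V_total = 13.87 - j133 V.
Step 3 — Convert to polar: |V_total| = 133.7 V, ∠V_total = -84.0°.

V_total = 133.7∠-84.0° V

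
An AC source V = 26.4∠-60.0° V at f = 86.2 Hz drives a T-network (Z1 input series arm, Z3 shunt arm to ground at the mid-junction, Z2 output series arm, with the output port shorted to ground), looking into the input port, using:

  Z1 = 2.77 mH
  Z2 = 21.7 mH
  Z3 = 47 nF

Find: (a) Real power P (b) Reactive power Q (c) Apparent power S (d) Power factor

Step 1 — Angular frequency: ω = 2π·f = 2π·86.2 = 541.6 rad/s.
Step 2 — Component impedances:
  Z1: Z = jωL = j·541.6·0.00277 = 0 + j1.5 Ω
  Z2: Z = jωL = j·541.6·0.0217 = 0 + j11.75 Ω
  Z3: Z = 1/(jωC) = -j/(ω·C) = 0 - j3.928e+04 Ω
Step 3 — With the output port shorted to ground, the output series arm Z2 runs from the junction to ground; the shunt arm Z3 also runs from the junction to ground. They appear in parallel: Z3 || Z2 = 0 + j11.76 Ω.
Step 4 — Series with input arm Z1: Z_in = Z1 + (Z3 || Z2) = 0 + j13.26 Ω = 13.26∠90.0° Ω.
Step 5 — Source phasor: V = 26.4∠-60.0° V = 13.2 - j22.86 V.
Step 6 — Current: I = V / Z = -1.725 - j0.9957 A = 1.991∠-150.0° A.
Step 7 — Complex power: S = V·I* = 0 + j52.57 VA.
Step 8 — Real power: P = Re(S) = 0 W.
Step 9 — Reactive power: Q = Im(S) = 52.57 VAR.
Step 10 — Apparent power: |S| = 52.57 VA.
Step 11 — Power factor: PF = P/|S| = 0 (lagging).

(a) P = 0 W  (b) Q = 52.57 VAR  (c) S = 52.57 VA  (d) PF = 0 (lagging)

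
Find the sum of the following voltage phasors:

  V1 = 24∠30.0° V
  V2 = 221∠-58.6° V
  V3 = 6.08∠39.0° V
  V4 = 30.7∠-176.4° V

Step 1 — Convert each phasor to rectangular form:
  V1 = 24·(cos(30.0°) + j·sin(30.0°)) = 20.78 + j12 V
  V2 = 221·(cos(-58.6°) + j·sin(-58.6°)) = 115.1 - j188.6 V
  V3 = 6.08·(cos(39.0°) + j·sin(39.0°)) = 4.725 + j3.826 V
  V4 = 30.7·(cos(-176.4°) + j·sin(-176.4°)) = -30.64 - j1.928 V
Step 2 — Sum components: V_total = 110 - j174.7 V.
Step 3 — Convert to polar: |V_total| = 206.5 V, ∠V_total = -57.8°.

V_total = 206.5∠-57.8° V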